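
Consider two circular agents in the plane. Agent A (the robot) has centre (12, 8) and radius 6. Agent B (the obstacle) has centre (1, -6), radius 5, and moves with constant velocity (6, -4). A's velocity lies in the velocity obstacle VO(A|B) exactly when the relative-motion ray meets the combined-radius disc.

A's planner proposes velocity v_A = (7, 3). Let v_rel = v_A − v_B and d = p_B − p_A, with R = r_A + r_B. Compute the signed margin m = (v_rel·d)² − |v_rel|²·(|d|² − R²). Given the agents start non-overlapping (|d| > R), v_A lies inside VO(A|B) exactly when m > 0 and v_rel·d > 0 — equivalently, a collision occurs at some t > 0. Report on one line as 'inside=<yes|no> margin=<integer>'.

d = (-11, -14),  |d|² = 317;  R = 6+5 = 11,  c = 317−11² = 196
v_rel = (1, 7),  |v_rel|² = 50;  v_rel·d = (1)·(-11) + (7)·(-14) = -109
50·t² + 218·t + 196 = 0  ⇒  m = (-109)² − 50·196 = 2081
m = 2081 > 0,  v_rel·d = -109 < 0  ⇒  outside

inside=no margin=2081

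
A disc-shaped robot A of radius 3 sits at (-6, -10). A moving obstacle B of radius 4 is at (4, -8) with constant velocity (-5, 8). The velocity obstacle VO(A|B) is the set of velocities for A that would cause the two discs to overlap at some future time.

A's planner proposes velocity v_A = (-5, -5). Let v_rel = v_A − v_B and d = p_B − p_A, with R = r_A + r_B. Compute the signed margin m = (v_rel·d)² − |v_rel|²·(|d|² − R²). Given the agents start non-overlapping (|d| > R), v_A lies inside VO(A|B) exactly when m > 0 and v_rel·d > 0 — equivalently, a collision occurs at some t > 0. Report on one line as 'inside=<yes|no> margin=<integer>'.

d = (10, 2),  |d|² = 104;  R = 3+4 = 7,  c = 104−7² = 55
v_rel = (0, -13),  |v_rel|² = 169;  v_rel·d = (0)·(10) + (-13)·(2) = -26
169·t² + 52·t + 55 = 0  ⇒  m = (-26)² − 169·55 = -8619
m = -8619 < 0,  v_rel·d = -26 < 0  ⇒  outside

inside=no margin=-8619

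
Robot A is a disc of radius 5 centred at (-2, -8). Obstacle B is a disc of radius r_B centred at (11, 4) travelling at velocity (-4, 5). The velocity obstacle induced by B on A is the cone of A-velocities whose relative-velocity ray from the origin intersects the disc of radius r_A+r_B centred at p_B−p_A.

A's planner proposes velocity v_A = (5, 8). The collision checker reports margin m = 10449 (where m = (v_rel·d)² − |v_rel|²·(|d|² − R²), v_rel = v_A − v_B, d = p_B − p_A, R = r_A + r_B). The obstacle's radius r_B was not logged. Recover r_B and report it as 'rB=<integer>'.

m = 10449
d = (13, 12);  v_rel = (9, 3),  |v_rel|² = 90
v_rel×d = (9)·(12) − (3)·(13) = 69
since m = R²·90 − 69²:  R² = (4761 + 10449) / 90 = 169
R = √169 = 13  ⇒  r_B = 13 − 5 = 8

rB=8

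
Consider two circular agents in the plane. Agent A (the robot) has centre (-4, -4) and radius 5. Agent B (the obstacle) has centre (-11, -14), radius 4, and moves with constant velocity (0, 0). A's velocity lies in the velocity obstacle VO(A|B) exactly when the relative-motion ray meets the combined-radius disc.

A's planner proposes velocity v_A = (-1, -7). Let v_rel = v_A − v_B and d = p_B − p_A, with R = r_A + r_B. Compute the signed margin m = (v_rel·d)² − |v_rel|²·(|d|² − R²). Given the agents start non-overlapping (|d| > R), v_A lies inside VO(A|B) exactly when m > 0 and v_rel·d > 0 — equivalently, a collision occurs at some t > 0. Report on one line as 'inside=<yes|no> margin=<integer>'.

d = (-7, -10),  |d|² = 149;  R = 5+4 = 9,  c = 149−9² = 68
v_rel = (-1, -7),  |v_rel|² = 50;  v_rel·d = (-1)·(-7) + (-7)·(-10) = 77
50·t² − 154·t + 68 = 0  ⇒  m = 77² − 50·68 = 2529
m = 2529 > 0,  v_rel·d = 77 > 0  ⇒  inside

inside=yes margin=2529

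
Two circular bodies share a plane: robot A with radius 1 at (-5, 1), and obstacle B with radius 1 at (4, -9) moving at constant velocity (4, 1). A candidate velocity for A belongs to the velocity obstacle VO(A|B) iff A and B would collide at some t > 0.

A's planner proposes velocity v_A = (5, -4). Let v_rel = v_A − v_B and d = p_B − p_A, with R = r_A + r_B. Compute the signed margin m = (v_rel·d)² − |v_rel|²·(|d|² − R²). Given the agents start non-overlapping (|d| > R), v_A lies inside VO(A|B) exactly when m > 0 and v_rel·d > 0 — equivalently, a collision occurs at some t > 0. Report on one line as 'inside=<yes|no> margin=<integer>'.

d = (9, -10),  |d|² = 181;  R = 1+1 = 2,  c = 181−2² = 177
v_rel = (1, -5),  |v_rel|² = 26;  v_rel·d = (1)·(9) + (-5)·(-10) = 59
26·t² − 118·t + 177 = 0  ⇒  m = 59² − 26·177 = -1121
m = -1121 < 0,  v_rel·d = 59 > 0  ⇒  outside

inside=no margin=-1121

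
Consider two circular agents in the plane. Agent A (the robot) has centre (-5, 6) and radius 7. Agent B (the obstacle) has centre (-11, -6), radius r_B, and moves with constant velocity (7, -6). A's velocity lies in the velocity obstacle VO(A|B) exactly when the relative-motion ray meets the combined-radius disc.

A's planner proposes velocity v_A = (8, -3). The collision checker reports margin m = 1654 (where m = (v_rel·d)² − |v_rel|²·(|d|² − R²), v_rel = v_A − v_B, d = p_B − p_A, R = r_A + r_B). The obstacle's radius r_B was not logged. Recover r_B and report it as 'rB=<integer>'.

m = 1654
d = (-6, -12);  v_rel = (1, 3),  |v_rel|² = 10
v_rel×d = (1)·(-12) − (3)·(-6) = 6
since m = R²·10 − 6²:  R² = (36 + 1654) / 10 = 169
R = √169 = 13  ⇒  r_B = 13 − 7 = 6

rB=6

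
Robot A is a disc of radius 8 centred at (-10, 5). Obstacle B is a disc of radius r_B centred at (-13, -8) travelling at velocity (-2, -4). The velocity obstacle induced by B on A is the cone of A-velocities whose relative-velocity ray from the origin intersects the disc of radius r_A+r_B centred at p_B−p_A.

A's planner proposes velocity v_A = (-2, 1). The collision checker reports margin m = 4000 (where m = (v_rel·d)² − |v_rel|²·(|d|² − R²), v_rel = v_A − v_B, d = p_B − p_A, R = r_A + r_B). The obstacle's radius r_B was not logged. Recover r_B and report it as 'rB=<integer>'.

m = 4000
d = (-3, -13);  v_rel = (0, 5),  |v_rel|² = 25
v_rel×d = (0)·(-13) − (5)·(-3) = 15
since m = R²·25 − 15²:  R² = (225 + 4000) / 25 = 169
R = √169 = 13  ⇒  r_B = 13 − 8 = 5

rB=5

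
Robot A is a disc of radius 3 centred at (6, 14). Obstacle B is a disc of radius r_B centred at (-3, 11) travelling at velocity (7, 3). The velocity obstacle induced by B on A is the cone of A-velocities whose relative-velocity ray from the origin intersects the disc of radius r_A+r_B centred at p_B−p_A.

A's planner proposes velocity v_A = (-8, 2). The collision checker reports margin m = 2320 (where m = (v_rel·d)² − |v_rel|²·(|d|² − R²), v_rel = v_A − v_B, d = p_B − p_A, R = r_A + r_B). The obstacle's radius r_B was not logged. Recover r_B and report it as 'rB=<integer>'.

m = 2320
d = (-9, -3);  v_rel = (-15, -1),  |v_rel|² = 226
v_rel×d = (-15)·(-3) − (-1)·(-9) = 36
since m = R²·226 − 36²:  R² = (1296 + 2320) / 226 = 16
R = √16 = 4  ⇒  r_B = 4 − 3 = 1

rB=1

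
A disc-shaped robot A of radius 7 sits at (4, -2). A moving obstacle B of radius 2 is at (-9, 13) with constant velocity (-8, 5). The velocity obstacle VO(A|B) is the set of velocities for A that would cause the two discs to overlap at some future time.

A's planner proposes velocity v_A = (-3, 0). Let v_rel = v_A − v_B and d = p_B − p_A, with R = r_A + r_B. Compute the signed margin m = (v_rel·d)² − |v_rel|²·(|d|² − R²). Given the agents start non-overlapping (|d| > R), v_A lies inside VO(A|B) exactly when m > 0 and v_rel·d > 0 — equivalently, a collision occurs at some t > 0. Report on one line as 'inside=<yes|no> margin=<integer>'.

d = (-13, 15),  |d|² = 394;  R = 7+2 = 9,  c = 394−9² = 313
v_rel = (5, -5),  |v_rel|² = 50;  v_rel·d = (5)·(-13) + (-5)·(15) = -140
50·t² + 280·t + 313 = 0  ⇒  m = (-140)² − 50·313 = 3950
m = 3950 > 0,  v_rel·d = -140 < 0  ⇒  outside

inside=no margin=3950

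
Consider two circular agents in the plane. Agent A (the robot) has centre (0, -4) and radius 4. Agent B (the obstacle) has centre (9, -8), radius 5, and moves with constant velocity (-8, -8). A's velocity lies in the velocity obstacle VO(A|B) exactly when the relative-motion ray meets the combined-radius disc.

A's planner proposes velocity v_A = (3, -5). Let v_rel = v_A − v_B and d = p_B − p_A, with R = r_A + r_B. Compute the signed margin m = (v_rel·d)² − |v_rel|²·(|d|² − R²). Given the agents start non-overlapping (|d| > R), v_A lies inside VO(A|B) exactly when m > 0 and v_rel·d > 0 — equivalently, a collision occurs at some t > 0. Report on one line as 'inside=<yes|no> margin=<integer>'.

d = (9, -4),  |d|² = 97;  R = 4+5 = 9,  c = 97−9² = 16
v_rel = (11, 3),  |v_rel|² = 130;  v_rel·d = (11)·(9) + (3)·(-4) = 87
130·t² − 174·t + 16 = 0  ⇒  m = 87² − 130·16 = 5489
m = 5489 > 0,  v_rel·d = 87 > 0  ⇒  inside

inside=yes margin=5489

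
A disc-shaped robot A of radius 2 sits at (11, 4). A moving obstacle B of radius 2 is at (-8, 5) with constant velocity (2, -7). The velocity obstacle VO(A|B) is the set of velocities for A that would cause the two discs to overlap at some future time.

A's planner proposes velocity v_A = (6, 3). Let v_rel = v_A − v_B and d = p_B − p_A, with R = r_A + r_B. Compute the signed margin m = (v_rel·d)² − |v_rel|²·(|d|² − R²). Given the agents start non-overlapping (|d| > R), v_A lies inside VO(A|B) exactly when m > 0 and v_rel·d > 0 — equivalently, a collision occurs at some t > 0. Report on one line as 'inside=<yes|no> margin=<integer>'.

d = (-19, 1),  |d|² = 362;  R = 2+2 = 4,  c = 362−4² = 346
v_rel = (4, 10),  |v_rel|² = 116;  v_rel·d = (4)·(-19) + (10)·(1) = -66
116·t² + 132·t + 346 = 0  ⇒  m = (-66)² − 116·346 = -35780
m = -35780 < 0,  v_rel·d = -66 < 0  ⇒  outside

inside=no margin=-35780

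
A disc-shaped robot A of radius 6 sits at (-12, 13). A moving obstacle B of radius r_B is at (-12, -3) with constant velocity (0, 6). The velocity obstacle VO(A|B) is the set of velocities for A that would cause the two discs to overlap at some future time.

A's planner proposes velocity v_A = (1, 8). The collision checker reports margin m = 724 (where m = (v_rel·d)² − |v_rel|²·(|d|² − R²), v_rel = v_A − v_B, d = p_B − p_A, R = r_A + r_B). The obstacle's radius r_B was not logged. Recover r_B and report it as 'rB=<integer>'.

m = 724
d = (0, -16);  v_rel = (1, 2),  |v_rel|² = 5
v_rel×d = (1)·(-16) − (2)·(0) = -16
since m = R²·5 − (-16)²:  R² = (256 + 724) / 5 = 196
R = √196 = 14  ⇒  r_B = 14 − 6 = 8

rB=8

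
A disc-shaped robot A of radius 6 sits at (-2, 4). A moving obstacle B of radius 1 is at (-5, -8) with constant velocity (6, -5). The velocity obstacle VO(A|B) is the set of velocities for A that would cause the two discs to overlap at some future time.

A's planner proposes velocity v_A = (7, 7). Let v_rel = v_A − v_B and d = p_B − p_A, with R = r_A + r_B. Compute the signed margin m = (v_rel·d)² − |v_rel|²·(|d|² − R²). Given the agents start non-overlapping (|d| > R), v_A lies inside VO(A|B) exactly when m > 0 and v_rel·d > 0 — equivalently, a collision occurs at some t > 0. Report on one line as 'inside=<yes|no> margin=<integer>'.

d = (-3, -12),  |d|² = 153;  R = 6+1 = 7,  c = 153−7² = 104
v_rel = (1, 12),  |v_rel|² = 145;  v_rel·d = (1)·(-3) + (12)·(-12) = -147
145·t² + 294·t + 104 = 0  ⇒  m = (-147)² − 145·104 = 6529
m = 6529 > 0,  v_rel·d = -147 < 0  ⇒  outside

inside=no margin=6529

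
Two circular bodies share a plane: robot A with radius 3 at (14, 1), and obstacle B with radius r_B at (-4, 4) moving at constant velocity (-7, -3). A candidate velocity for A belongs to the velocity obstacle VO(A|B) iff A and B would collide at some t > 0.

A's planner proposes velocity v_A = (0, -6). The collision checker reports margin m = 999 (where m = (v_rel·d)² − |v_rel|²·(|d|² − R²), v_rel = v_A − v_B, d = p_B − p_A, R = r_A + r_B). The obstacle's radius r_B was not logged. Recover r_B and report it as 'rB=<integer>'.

m = 999
d = (-18, 3);  v_rel = (7, -3),  |v_rel|² = 58
v_rel×d = (7)·(3) − (-3)·(-18) = -33
since m = R²·58 − (-33)²:  R² = (1089 + 999) / 58 = 36
R = √36 = 6  ⇒  r_B = 6 − 3 = 3

rB=3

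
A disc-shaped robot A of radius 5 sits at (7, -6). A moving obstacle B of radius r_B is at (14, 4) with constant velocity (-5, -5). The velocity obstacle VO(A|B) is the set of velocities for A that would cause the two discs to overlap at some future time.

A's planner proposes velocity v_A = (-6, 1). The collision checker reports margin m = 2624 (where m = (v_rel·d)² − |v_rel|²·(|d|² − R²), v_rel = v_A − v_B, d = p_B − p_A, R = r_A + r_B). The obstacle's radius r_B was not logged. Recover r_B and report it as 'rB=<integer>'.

m = 2624
d = (7, 10);  v_rel = (-1, 6),  |v_rel|² = 37
v_rel×d = (-1)·(10) − (6)·(7) = -52
since m = R²·37 − (-52)²:  R² = (2704 + 2624) / 37 = 144
R = √144 = 12  ⇒  r_B = 12 − 5 = 7

rB=7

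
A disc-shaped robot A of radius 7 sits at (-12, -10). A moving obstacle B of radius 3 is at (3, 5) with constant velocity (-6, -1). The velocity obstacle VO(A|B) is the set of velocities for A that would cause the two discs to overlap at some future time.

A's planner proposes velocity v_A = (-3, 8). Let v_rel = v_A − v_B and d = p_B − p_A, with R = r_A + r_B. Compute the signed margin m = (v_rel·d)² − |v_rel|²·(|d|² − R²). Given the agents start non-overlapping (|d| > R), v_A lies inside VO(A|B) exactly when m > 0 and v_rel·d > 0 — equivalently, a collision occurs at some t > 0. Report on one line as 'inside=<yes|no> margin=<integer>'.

d = (15, 15),  |d|² = 450;  R = 7+3 = 10,  c = 450−10² = 350
v_rel = (3, 9),  |v_rel|² = 90;  v_rel·d = (3)·(15) + (9)·(15) = 180
90·t² − 360·t + 350 = 0  ⇒  m = 180² − 90·350 = 900
m = 900 > 0,  v_rel·d = 180 > 0  ⇒  inside

inside=yes margin=900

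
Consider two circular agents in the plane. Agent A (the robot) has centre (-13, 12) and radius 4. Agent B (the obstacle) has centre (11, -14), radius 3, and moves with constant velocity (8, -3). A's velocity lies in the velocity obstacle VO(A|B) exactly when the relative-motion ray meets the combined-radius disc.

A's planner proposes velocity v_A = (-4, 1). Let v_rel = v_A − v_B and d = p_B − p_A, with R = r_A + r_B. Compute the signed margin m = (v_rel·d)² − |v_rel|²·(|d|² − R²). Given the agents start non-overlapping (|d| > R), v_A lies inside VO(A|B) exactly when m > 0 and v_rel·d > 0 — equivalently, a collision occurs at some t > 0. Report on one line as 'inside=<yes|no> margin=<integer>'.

d = (24, -26),  |d|² = 1252;  R = 4+3 = 7,  c = 1252−7² = 1203
v_rel = (-12, 4),  |v_rel|² = 160;  v_rel·d = (-12)·(24) + (4)·(-26) = -392
160·t² + 784·t + 1203 = 0  ⇒  m = (-392)² − 160·1203 = -38816
m = -38816 < 0,  v_rel·d = -392 < 0  ⇒  outside

inside=no margin=-38816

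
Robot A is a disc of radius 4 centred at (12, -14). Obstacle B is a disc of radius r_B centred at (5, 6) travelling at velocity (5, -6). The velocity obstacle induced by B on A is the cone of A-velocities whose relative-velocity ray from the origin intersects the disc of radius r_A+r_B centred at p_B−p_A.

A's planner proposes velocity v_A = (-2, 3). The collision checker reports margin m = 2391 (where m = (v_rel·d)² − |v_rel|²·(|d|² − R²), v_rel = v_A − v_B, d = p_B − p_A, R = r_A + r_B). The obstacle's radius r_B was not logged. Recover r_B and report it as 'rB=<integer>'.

m = 2391
d = (-7, 20);  v_rel = (-7, 9),  |v_rel|² = 130
v_rel×d = (-7)·(20) − (9)·(-7) = -77
since m = R²·130 − (-77)²:  R² = (5929 + 2391) / 130 = 64
R = √64 = 8  ⇒  r_B = 8 − 4 = 4

rB=4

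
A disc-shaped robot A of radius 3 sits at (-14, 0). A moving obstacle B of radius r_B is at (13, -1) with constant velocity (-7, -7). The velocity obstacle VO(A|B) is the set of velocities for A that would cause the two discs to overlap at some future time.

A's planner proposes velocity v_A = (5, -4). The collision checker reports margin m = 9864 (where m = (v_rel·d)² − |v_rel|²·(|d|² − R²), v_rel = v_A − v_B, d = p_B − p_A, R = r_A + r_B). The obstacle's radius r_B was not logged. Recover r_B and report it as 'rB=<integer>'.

m = 9864
d = (27, -1);  v_rel = (12, 3),  |v_rel|² = 153
v_rel×d = (12)·(-1) − (3)·(27) = -93
since m = R²·153 − (-93)²:  R² = (8649 + 9864) / 153 = 121
R = √121 = 11  ⇒  r_B = 11 − 3 = 8

rB=8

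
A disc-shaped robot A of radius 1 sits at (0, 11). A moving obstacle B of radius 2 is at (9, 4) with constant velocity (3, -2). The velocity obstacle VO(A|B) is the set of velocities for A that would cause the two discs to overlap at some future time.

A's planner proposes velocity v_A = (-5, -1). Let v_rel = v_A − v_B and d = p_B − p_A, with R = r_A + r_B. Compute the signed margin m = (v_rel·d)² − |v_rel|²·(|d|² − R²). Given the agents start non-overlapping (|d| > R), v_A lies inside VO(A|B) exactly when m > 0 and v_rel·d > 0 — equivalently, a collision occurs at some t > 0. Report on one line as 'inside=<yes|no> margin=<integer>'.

d = (9, -7),  |d|² = 130;  R = 1+2 = 3,  c = 130−3² = 121
v_rel = (-8, 1),  |v_rel|² = 65;  v_rel·d = (-8)·(9) + (1)·(-7) = -79
65·t² + 158·t + 121 = 0  ⇒  m = (-79)² − 65·121 = -1624
m = -1624 < 0,  v_rel·d = -79 < 0  ⇒  outside

inside=no margin=-1624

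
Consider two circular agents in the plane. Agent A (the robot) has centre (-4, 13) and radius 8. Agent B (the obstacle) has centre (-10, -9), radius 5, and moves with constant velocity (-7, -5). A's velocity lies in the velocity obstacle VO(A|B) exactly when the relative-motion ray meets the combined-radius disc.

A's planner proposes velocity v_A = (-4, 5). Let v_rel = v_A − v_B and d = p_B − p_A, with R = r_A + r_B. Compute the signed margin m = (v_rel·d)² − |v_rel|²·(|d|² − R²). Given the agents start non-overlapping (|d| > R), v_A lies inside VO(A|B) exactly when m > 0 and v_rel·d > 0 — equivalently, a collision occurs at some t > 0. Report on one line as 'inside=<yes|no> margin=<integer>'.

d = (-6, -22),  |d|² = 520;  R = 8+5 = 13,  c = 520−13² = 351
v_rel = (3, 10),  |v_rel|² = 109;  v_rel·d = (3)·(-6) + (10)·(-22) = -238
109·t² + 476·t + 351 = 0  ⇒  m = (-238)² − 109·351 = 18385
m = 18385 > 0,  v_rel·d = -238 < 0  ⇒  outside

inside=no margin=18385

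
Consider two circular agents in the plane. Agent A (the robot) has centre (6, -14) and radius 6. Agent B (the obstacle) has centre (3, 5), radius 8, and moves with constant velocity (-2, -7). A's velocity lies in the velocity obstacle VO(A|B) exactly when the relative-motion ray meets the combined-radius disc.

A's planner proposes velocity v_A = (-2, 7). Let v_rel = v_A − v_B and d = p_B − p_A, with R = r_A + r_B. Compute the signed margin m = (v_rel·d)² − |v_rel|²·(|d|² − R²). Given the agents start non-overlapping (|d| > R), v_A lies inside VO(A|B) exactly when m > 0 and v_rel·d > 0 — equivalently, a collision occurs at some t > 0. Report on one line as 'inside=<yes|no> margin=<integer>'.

d = (-3, 19),  |d|² = 370;  R = 6+8 = 14,  c = 370−14² = 174
v_rel = (0, 14),  |v_rel|² = 196;  v_rel·d = (0)·(-3) + (14)·(19) = 266
196·t² − 532·t + 174 = 0  ⇒  m = 266² − 196·174 = 36652
m = 36652 > 0,  v_rel·d = 266 > 0  ⇒  inside

inside=yes margin=36652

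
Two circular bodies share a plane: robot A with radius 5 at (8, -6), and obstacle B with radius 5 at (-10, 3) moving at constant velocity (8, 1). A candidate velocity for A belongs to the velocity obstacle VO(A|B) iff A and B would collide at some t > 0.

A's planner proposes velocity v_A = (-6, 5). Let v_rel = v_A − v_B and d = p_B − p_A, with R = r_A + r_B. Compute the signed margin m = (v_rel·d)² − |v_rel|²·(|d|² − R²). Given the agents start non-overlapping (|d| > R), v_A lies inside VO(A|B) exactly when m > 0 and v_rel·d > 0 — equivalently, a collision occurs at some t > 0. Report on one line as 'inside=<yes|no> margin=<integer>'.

d = (-18, 9),  |d|² = 405;  R = 5+5 = 10,  c = 405−10² = 305
v_rel = (-14, 4),  |v_rel|² = 212;  v_rel·d = (-14)·(-18) + (4)·(9) = 288
212·t² − 576·t + 305 = 0  ⇒  m = 288² − 212·305 = 18284
m = 18284 > 0,  v_rel·d = 288 > 0  ⇒  inside

inside=yes margin=18284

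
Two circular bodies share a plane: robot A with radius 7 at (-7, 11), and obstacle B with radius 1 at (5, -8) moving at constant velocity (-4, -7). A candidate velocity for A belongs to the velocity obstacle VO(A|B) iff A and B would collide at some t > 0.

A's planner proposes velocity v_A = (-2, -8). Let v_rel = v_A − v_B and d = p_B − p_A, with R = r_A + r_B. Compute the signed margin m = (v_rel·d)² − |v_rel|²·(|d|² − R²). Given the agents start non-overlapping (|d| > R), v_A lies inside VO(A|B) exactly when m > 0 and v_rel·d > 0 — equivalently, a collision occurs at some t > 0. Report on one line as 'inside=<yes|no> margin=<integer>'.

d = (12, -19),  |d|² = 505;  R = 7+1 = 8,  c = 505−8² = 441
v_rel = (2, -1),  |v_rel|² = 5;  v_rel·d = (2)·(12) + (-1)·(-19) = 43
5·t² − 86·t + 441 = 0  ⇒  m = 43² − 5·441 = -356
m = -356 < 0,  v_rel·d = 43 > 0  ⇒  outside

inside=no margin=-356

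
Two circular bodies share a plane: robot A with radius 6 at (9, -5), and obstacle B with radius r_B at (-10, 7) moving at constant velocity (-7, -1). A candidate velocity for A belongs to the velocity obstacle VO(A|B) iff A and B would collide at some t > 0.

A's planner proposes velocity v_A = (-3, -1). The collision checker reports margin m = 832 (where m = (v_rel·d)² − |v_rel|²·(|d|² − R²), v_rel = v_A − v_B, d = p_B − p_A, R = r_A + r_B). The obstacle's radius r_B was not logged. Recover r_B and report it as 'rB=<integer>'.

m = 832
d = (-19, 12);  v_rel = (4, 0),  |v_rel|² = 16
v_rel×d = (4)·(12) − (0)·(-19) = 48
since m = R²·16 − 48²:  R² = (2304 + 832) / 16 = 196
R = √196 = 14  ⇒  r_B = 14 − 6 = 8

rB=8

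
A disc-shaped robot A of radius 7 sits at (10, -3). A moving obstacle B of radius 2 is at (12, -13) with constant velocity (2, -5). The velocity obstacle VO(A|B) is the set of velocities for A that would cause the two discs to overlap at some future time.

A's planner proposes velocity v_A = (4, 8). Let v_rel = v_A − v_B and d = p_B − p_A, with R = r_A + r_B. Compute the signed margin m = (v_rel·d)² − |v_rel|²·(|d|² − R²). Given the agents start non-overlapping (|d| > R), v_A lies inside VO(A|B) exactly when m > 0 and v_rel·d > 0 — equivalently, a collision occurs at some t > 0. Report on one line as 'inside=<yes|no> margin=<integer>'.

d = (2, -10),  |d|² = 104;  R = 7+2 = 9,  c = 104−9² = 23
v_rel = (2, 13),  |v_rel|² = 173;  v_rel·d = (2)·(2) + (13)·(-10) = -126
173·t² + 252·t + 23 = 0  ⇒  m = (-126)² − 173·23 = 11897
m = 11897 > 0,  v_rel·d = -126 < 0  ⇒  outside

inside=no margin=11897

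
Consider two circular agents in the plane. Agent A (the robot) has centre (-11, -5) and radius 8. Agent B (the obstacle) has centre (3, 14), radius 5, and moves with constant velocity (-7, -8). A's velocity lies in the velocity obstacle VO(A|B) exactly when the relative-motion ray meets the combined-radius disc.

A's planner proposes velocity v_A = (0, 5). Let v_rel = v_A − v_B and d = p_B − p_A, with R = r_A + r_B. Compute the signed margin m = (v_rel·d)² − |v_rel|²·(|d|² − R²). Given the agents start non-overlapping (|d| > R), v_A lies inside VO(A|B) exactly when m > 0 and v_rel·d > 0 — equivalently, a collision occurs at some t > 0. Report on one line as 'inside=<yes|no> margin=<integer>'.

d = (14, 19),  |d|² = 557;  R = 8+5 = 13,  c = 557−13² = 388
v_rel = (7, 13),  |v_rel|² = 218;  v_rel·d = (7)·(14) + (13)·(19) = 345
218·t² − 690·t + 388 = 0  ⇒  m = 345² − 218·388 = 34441
m = 34441 > 0,  v_rel·d = 345 > 0  ⇒  inside

inside=yes margin=34441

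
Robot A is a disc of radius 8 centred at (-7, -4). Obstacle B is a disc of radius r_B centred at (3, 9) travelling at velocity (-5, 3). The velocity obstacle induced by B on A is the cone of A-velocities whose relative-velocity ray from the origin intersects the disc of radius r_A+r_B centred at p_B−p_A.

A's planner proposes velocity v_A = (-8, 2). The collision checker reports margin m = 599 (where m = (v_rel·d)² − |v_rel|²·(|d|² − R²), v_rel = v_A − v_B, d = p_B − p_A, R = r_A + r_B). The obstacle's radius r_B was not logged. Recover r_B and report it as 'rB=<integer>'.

m = 599
d = (10, 13);  v_rel = (-3, -1),  |v_rel|² = 10
v_rel×d = (-3)·(13) − (-1)·(10) = -29
since m = R²·10 − (-29)²:  R² = (841 + 599) / 10 = 144
R = √144 = 12  ⇒  r_B = 12 − 8 = 4

rB=4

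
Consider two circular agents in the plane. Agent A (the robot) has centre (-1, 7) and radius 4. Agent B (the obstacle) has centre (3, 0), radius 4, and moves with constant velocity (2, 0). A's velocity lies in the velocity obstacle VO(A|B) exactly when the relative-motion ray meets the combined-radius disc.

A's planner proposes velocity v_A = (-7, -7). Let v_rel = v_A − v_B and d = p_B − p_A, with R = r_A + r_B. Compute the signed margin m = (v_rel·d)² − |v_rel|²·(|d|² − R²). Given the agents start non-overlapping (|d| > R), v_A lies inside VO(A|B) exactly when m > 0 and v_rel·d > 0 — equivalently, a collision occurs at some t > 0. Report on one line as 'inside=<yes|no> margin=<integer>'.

d = (4, -7),  |d|² = 65;  R = 4+4 = 8,  c = 65−8² = 1
v_rel = (-9, -7),  |v_rel|² = 130;  v_rel·d = (-9)·(4) + (-7)·(-7) = 13
130·t² − 26·t + 1 = 0  ⇒  m = 13² − 130·1 = 39
m = 39 > 0,  v_rel·d = 13 > 0  ⇒  inside

inside=yes margin=39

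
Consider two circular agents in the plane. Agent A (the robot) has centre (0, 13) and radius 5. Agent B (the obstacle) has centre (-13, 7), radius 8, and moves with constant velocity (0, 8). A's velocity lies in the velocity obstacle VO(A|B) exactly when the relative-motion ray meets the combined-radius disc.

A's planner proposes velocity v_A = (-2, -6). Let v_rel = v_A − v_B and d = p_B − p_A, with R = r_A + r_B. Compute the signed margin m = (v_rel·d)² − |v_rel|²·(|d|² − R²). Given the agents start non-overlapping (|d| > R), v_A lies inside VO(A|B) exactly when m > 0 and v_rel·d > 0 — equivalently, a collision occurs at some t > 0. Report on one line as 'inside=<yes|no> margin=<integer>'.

d = (-13, -6),  |d|² = 205;  R = 5+8 = 13,  c = 205−13² = 36
v_rel = (-2, -14),  |v_rel|² = 200;  v_rel·d = (-2)·(-13) + (-14)·(-6) = 110
200·t² − 220·t + 36 = 0  ⇒  m = 110² − 200·36 = 4900
m = 4900 > 0,  v_rel·d = 110 > 0  ⇒  inside

inside=yes margin=4900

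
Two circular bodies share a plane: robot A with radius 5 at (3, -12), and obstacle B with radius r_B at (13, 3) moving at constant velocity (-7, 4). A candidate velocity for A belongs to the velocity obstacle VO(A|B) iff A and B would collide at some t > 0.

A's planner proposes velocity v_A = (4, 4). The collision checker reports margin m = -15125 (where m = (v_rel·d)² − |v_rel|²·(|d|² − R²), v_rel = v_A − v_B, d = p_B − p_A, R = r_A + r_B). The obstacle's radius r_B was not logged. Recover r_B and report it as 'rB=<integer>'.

m = -15125
d = (10, 15);  v_rel = (11, 0),  |v_rel|² = 121
v_rel×d = (11)·(15) − (0)·(10) = 165
since m = R²·121 − 165²:  R² = (27225 + -15125) / 121 = 100
R = √100 = 10  ⇒  r_B = 10 − 5 = 5

rB=5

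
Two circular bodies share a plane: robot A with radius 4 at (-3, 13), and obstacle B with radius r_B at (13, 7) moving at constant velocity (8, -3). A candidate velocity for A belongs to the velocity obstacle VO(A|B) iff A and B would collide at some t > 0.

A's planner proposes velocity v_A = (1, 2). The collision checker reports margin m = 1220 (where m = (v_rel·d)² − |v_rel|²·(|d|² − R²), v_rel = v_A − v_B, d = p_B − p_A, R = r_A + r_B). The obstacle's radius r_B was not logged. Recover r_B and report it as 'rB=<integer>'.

m = 1220
d = (16, -6);  v_rel = (-7, 5),  |v_rel|² = 74
v_rel×d = (-7)·(-6) − (5)·(16) = -38
since m = R²·74 − (-38)²:  R² = (1444 + 1220) / 74 = 36
R = √36 = 6  ⇒  r_B = 6 − 4 = 2

rB=2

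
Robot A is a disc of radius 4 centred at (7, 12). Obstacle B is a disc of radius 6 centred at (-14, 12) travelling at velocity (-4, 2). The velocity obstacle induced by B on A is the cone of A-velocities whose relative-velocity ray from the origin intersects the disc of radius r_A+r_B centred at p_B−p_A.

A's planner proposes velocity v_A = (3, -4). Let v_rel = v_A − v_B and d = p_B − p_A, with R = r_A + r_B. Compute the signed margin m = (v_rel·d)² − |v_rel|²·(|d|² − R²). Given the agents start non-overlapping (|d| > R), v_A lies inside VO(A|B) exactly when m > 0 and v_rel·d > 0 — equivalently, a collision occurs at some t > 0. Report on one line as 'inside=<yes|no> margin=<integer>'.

d = (-21, 0),  |d|² = 441;  R = 4+6 = 10,  c = 441−10² = 341
v_rel = (7, -6),  |v_rel|² = 85;  v_rel·d = (7)·(-21) + (-6)·(0) = -147
85·t² + 294·t + 341 = 0  ⇒  m = (-147)² − 85·341 = -7376
m = -7376 < 0,  v_rel·d = -147 < 0  ⇒  outside

inside=no margin=-7376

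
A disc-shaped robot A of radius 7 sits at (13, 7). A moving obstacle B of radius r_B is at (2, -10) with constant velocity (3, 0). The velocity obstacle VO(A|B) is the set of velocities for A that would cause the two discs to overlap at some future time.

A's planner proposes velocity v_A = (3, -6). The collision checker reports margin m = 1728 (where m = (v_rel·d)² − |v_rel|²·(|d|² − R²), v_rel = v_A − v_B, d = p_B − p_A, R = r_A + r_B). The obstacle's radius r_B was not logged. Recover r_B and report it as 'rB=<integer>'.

m = 1728
d = (-11, -17);  v_rel = (0, -6),  |v_rel|² = 36
v_rel×d = (0)·(-17) − (-6)·(-11) = -66
since m = R²·36 − (-66)²:  R² = (4356 + 1728) / 36 = 169
R = √169 = 13  ⇒  r_B = 13 − 7 = 6

rB=6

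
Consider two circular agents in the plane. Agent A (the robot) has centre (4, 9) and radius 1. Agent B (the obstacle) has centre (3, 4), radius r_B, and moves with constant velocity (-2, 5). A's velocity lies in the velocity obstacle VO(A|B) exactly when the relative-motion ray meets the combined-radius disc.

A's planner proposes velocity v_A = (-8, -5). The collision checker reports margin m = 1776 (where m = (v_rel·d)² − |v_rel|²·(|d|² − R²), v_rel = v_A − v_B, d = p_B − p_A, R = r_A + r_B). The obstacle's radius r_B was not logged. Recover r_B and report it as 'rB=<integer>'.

m = 1776
d = (-1, -5);  v_rel = (-6, -10),  |v_rel|² = 136
v_rel×d = (-6)·(-5) − (-10)·(-1) = 20
since m = R²·136 − 20²:  R² = (400 + 1776) / 136 = 16
R = √16 = 4  ⇒  r_B = 4 − 1 = 3

rB=3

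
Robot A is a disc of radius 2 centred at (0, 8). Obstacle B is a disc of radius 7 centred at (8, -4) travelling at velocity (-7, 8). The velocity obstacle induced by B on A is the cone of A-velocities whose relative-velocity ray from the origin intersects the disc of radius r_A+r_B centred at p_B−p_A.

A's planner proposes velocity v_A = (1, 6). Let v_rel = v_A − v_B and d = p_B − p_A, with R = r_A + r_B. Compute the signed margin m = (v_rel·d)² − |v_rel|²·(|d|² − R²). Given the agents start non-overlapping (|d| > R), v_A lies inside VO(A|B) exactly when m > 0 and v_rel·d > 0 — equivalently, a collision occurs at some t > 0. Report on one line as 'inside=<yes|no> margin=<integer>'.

d = (8, -12),  |d|² = 208;  R = 2+7 = 9,  c = 208−9² = 127
v_rel = (8, -2),  |v_rel|² = 68;  v_rel·d = (8)·(8) + (-2)·(-12) = 88
68·t² − 176·t + 127 = 0  ⇒  m = 88² − 68·127 = -892
m = -892 < 0,  v_rel·d = 88 > 0  ⇒  outside

inside=no margin=-892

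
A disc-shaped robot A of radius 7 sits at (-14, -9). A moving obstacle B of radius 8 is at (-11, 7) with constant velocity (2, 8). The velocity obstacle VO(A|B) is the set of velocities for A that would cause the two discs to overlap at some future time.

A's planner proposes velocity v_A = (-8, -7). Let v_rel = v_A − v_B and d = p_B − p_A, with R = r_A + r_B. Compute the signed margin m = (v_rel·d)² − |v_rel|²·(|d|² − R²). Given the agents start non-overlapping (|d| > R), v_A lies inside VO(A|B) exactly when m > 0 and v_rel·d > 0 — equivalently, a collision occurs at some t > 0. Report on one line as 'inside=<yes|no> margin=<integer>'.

d = (3, 16),  |d|² = 265;  R = 7+8 = 15,  c = 265−15² = 40
v_rel = (-10, -15),  |v_rel|² = 325;  v_rel·d = (-10)·(3) + (-15)·(16) = -270
325·t² + 540·t + 40 = 0  ⇒  m = (-270)² − 325·40 = 59900
m = 59900 > 0,  v_rel·d = -270 < 0  ⇒  outside

inside=no margin=59900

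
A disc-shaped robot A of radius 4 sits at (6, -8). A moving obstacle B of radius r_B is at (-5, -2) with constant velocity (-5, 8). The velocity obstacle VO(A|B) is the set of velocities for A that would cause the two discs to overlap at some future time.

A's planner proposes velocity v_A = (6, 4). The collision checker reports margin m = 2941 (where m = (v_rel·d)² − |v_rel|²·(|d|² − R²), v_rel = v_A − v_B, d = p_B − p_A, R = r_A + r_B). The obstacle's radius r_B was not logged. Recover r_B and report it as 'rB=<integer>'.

m = 2941
d = (-11, 6);  v_rel = (11, -4),  |v_rel|² = 137
v_rel×d = (11)·(6) − (-4)·(-11) = 22
since m = R²·137 − 22²:  R² = (484 + 2941) / 137 = 25
R = √25 = 5  ⇒  r_B = 5 − 4 = 1

rB=1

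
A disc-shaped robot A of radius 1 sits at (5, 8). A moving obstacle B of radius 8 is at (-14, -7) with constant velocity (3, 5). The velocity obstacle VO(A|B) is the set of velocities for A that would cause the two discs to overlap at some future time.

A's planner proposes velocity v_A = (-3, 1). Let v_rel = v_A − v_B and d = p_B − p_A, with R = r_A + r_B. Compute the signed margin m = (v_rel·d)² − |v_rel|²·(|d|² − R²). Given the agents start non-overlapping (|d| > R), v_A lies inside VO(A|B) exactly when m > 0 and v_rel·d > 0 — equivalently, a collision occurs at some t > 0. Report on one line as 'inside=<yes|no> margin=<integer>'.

d = (-19, -15),  |d|² = 586;  R = 1+8 = 9,  c = 586−9² = 505
v_rel = (-6, -4),  |v_rel|² = 52;  v_rel·d = (-6)·(-19) + (-4)·(-15) = 174
52·t² − 348·t + 505 = 0  ⇒  m = 174² − 52·505 = 4016
m = 4016 > 0,  v_rel·d = 174 > 0  ⇒  inside

inside=yes margin=4016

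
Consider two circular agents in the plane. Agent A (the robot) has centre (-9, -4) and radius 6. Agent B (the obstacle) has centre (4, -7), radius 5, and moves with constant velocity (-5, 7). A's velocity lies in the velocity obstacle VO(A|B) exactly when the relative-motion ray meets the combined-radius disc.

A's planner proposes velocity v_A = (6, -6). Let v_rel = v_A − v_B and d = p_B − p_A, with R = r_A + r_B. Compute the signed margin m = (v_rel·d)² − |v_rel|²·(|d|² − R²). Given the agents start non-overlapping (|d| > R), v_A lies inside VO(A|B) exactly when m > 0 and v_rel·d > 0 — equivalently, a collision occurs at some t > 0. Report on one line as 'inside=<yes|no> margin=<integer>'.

d = (13, -3),  |d|² = 178;  R = 6+5 = 11,  c = 178−11² = 57
v_rel = (11, -13),  |v_rel|² = 290;  v_rel·d = (11)·(13) + (-13)·(-3) = 182
290·t² − 364·t + 57 = 0  ⇒  m = 182² − 290·57 = 16594
m = 16594 > 0,  v_rel·d = 182 > 0  ⇒  inside

inside=yes margin=16594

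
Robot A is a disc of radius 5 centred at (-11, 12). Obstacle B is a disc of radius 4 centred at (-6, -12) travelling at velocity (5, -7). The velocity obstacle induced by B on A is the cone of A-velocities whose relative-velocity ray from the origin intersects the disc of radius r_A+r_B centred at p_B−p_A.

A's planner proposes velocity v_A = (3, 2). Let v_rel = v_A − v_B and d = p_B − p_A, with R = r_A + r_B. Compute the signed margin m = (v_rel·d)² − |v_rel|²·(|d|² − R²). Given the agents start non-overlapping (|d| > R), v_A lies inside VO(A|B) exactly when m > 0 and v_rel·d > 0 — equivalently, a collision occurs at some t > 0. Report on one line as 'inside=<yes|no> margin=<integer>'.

d = (5, -24),  |d|² = 601;  R = 5+4 = 9,  c = 601−9² = 520
v_rel = (-2, 9),  |v_rel|² = 85;  v_rel·d = (-2)·(5) + (9)·(-24) = -226
85·t² + 452·t + 520 = 0  ⇒  m = (-226)² − 85·520 = 6876
m = 6876 > 0,  v_rel·d = -226 < 0  ⇒  outside

inside=no margin=6876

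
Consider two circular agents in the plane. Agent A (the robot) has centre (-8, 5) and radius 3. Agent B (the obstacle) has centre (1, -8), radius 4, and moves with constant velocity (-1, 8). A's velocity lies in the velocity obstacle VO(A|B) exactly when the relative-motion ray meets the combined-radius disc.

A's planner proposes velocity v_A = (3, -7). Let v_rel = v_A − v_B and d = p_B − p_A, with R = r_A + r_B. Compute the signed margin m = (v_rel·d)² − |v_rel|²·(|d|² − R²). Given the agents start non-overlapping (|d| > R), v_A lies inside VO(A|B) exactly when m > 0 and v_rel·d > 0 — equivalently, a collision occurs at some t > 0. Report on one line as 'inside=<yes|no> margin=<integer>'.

d = (9, -13),  |d|² = 250;  R = 3+4 = 7,  c = 250−7² = 201
v_rel = (4, -15),  |v_rel|² = 241;  v_rel·d = (4)·(9) + (-15)·(-13) = 231
241·t² − 462·t + 201 = 0  ⇒  m = 231² − 241·201 = 4920
m = 4920 > 0,  v_rel·d = 231 > 0  ⇒  inside

inside=yes margin=4920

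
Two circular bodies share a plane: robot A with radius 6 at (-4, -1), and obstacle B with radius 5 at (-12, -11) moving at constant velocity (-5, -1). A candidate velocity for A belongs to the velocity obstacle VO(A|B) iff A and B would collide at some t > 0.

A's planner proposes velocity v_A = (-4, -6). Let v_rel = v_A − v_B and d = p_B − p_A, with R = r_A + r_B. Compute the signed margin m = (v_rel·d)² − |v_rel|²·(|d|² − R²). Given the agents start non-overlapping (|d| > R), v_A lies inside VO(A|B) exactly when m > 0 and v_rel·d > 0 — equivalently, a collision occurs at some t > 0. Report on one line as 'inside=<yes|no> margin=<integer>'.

d = (-8, -10),  |d|² = 164;  R = 6+5 = 11,  c = 164−11² = 43
v_rel = (1, -5),  |v_rel|² = 26;  v_rel·d = (1)·(-8) + (-5)·(-10) = 42
26·t² − 84·t + 43 = 0  ⇒  m = 42² − 26·43 = 646
m = 646 > 0,  v_rel·d = 42 > 0  ⇒  inside

inside=yes margin=646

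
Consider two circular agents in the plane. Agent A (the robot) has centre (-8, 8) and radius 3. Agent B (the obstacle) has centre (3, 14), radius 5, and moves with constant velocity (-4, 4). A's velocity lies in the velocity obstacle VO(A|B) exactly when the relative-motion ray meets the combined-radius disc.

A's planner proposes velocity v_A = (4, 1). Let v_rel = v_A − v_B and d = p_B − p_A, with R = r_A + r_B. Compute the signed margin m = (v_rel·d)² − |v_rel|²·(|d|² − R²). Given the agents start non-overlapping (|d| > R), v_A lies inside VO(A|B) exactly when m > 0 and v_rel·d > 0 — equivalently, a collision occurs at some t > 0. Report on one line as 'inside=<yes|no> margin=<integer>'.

d = (11, 6),  |d|² = 157;  R = 3+5 = 8,  c = 157−8² = 93
v_rel = (8, -3),  |v_rel|² = 73;  v_rel·d = (8)·(11) + (-3)·(6) = 70
73·t² − 140·t + 93 = 0  ⇒  m = 70² − 73·93 = -1889
m = -1889 < 0,  v_rel·d = 70 > 0  ⇒  outside

inside=no margin=-1889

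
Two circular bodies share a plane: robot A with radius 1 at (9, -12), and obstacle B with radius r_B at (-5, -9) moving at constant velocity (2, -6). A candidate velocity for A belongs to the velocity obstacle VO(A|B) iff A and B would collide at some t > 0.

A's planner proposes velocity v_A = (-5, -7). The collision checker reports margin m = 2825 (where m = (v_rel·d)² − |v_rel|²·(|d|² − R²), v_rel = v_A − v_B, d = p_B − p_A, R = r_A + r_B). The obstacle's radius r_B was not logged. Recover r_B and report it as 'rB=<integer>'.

m = 2825
d = (-14, 3);  v_rel = (-7, -1),  |v_rel|² = 50
v_rel×d = (-7)·(3) − (-1)·(-14) = -35
since m = R²·50 − (-35)²:  R² = (1225 + 2825) / 50 = 81
R = √81 = 9  ⇒  r_B = 9 − 1 = 8

rB=8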